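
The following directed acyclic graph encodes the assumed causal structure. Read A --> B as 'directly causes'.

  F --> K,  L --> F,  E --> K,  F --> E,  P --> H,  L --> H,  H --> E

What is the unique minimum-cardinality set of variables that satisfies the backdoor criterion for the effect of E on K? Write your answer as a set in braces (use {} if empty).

{F}

Variables eligible for adjustment (non-descendants of E, excluding E and K): {F, H, L, P}.
Backdoor paths from E to K:
  P1: E <- H <- L -> F -> K
  P2: E <- F -> K
The empty set is not sufficient: P1 (E <- H <- L -> F -> K) has no collider blocking it and no conditioned non-collider, so it is open.
Try {F}:
  P1: blocked at chain node F ∈ conditioning set.
  P2: blocked at fork node F ∈ conditioning set.
{F} contains no descendant of E and blocks every backdoor path.
No other singleton works — e.g. {P} leaves P1 open — so {F} is the unique smallest valid adjustment set.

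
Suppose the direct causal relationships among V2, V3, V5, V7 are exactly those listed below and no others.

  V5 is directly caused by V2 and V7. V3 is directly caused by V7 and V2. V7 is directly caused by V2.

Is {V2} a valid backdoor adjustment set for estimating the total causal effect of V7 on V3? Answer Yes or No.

Yes

Backdoor paths from V7 to V3 (paths whose first edge points into V7):
  P1: V7 <- V2 -> V3
Condition 1 (no descendant of V7 in the set): holds — descendants of V7 are {V3, V5}; none are in {V2}.
Condition 2 (every backdoor path blocked by {V2}):
  P1: blocked at fork node V2 ∈ conditioning set.
{V2} satisfies the backdoor criterion.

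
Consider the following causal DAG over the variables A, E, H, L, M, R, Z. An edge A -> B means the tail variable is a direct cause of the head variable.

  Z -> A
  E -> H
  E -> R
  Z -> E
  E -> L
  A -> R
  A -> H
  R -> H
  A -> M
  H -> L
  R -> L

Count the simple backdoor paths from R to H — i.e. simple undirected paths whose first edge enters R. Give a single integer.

6

A backdoor path from R to H is any simple undirected path whose first edge points into R (i.e. leaves R via a parent).
Parents of R: {A, E}.
Enumerating:
  P1: R <- A <- Z -> E -> H
  P2: R <- A <- Z -> E -> L <- H
  P3: R <- A -> H
  P4: R <- E <- Z -> A -> H
  P5: R <- E -> H
  P6: R <- E -> L <- H
That exhausts the simple backdoor paths. Count: 6.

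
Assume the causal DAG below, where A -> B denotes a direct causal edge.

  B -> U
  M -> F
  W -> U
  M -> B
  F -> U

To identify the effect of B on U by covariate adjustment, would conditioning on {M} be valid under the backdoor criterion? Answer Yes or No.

Backdoor paths from B to U (paths whose first edge points into B):
  P1: B <- M -> F -> U
Condition 1 (no descendant of B in the set): holds — descendants of B are {U}; none are in {M}.
Condition 2 (every backdoor path blocked by {M}):
  P1: blocked at fork node M ∈ conditioning set.
{M} satisfies the backdoor criterion.

Yes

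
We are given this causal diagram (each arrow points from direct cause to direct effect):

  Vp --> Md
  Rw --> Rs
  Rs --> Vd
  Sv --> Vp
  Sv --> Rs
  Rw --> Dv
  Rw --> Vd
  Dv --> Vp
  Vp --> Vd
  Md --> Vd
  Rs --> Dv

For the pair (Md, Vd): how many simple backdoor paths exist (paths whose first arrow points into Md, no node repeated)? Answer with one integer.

8

A backdoor path from Md to Vd is any simple undirected path whose first edge points into Md (i.e. leaves Md via a parent).
Parents of Md: {Vp}.
Enumerating:
  P1: Md <- Vp <- Sv -> Rs <- Rw -> Vd
  P2: Md <- Vp <- Sv -> Rs -> Dv <- Rw -> Vd
  P3: Md <- Vp <- Sv -> Rs -> Vd
  P4: Md <- Vp <- Dv <- Rw -> Rs -> Vd
  P5: Md <- Vp <- Dv <- Rw -> Vd
  P6: Md <- Vp <- Dv <- Rs <- Rw -> Vd
  P7: Md <- Vp <- Dv <- Rs -> Vd
  P8: Md <- Vp -> Vd
That exhausts the simple backdoor paths. Count: 8.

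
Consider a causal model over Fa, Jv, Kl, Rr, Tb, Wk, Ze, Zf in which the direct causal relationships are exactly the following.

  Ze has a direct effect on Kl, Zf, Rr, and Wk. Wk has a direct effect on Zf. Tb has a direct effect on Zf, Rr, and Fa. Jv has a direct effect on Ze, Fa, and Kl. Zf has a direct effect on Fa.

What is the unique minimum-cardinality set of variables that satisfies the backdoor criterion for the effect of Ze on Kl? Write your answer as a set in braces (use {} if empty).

{Jv}

Variables eligible for adjustment (non-descendants of Ze, excluding Ze and Kl): {Jv, Tb}.
Backdoor paths from Ze to Kl:
  P1: Ze <- Jv -> Kl
The empty set is not sufficient: P1 (Ze <- Jv -> Kl) has no collider blocking it and no conditioned non-collider, so it is open.
Try {Jv}:
  P1: blocked at fork node Jv ∈ conditioning set.
{Jv} contains no descendant of Ze and blocks every backdoor path.
No other singleton works — e.g. {Tb} leaves P1 open — so {Jv} is the unique smallest valid adjustment set.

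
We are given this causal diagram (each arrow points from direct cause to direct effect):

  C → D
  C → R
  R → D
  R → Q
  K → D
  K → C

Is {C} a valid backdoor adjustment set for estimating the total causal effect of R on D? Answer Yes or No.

Yes

Backdoor paths from R to D (paths whose first edge points into R):
  P1: R <- C <- K -> D
  P2: R <- C -> D
Condition 1 (no descendant of R in the set): holds — descendants of R are {D, Q}; none are in {C}.
Condition 2 (every backdoor path blocked by {C}):
  P1: blocked at chain node C ∈ conditioning set.
  P2: blocked at fork node C ∈ conditioning set.
{C} satisfies the backdoor criterion.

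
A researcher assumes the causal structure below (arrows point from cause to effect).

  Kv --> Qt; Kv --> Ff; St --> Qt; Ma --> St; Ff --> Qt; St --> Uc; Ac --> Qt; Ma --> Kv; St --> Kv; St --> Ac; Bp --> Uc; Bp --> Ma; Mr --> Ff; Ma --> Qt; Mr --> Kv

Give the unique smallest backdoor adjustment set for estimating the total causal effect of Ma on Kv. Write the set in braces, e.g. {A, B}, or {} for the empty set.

{}

Variables eligible for adjustment (non-descendants of Ma, excluding Ma and Kv): {Bp, Mr}.
Backdoor paths from Ma to Kv:
  P1: Ma <- Bp -> Uc <- St -> Ac -> Qt <- Kv
  P2: Ma <- Bp -> Uc <- St -> Ac -> Qt <- Ff <- Mr -> Kv
  P3: Ma <- Bp -> Uc <- St -> Ac -> Qt <- Ff <- Kv
  P4: Ma <- Bp -> Uc <- St -> Kv
  P5: Ma <- Bp -> Uc <- St -> Qt <- Kv
  P6: Ma <- Bp -> Uc <- St -> Qt <- Ff <- Mr -> Kv
  P7: Ma <- Bp -> Uc <- St -> Qt <- Ff <- Kv
Each backdoor path contains an unconditioned collider, so every path is already blocked with the empty conditioning set:
  P1: blocked at collider Uc (neither it nor any descendant is in the conditioning set).
  P2: blocked at collider Uc (neither it nor any descendant is in the conditioning set).
  P3: blocked at collider Uc (neither it nor any descendant is in the conditioning set).
  P4: blocked at collider Uc (neither it nor any descendant is in the conditioning set).
  P5: blocked at collider Uc (neither it nor any descendant is in the conditioning set).
  P6: blocked at collider Uc (neither it nor any descendant is in the conditioning set).
  P7: blocked at collider Uc (neither it nor any descendant is in the conditioning set).
The empty set is therefore the unique smallest valid set.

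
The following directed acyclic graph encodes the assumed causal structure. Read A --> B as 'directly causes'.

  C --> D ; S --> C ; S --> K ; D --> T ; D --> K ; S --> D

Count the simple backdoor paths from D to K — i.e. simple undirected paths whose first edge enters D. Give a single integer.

2

A backdoor path from D to K is any simple undirected path whose first edge points into D (i.e. leaves D via a parent).
Parents of D: {C, S}.
Enumerating:
  P1: D <- S -> K
  P2: D <- C <- S -> K
That exhausts the simple backdoor paths. Count: 2.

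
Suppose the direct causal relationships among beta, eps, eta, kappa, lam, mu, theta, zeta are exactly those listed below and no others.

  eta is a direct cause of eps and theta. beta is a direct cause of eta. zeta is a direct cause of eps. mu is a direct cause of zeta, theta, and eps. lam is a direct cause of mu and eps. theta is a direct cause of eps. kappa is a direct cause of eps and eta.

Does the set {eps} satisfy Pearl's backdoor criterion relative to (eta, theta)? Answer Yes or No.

No

Backdoor paths from eta to theta (paths whose first edge points into eta):
  P1: eta <- kappa -> eps <- lam -> mu -> theta
  P2: eta <- kappa -> eps <- mu -> theta
  P3: eta <- kappa -> eps <- zeta <- mu -> theta
  P4: eta <- kappa -> eps <- theta
Condition 1 (no descendant of eta in the set): FAILS — eps is a descendant of eta.
Condition 2 (every backdoor path blocked by {eps}):
  P1: open — collider(s) eps are conditioned on (or have a conditioned descendant) and no non-collider on the path is in the set.
  P2: open — collider(s) eps are conditioned on (or have a conditioned descendant) and no non-collider on the path is in the set.
  P3: open — collider(s) eps are conditioned on (or have a conditioned descendant) and no non-collider on the path is in the set.
  P4: open — collider(s) eps are conditioned on (or have a conditioned descendant) and no non-collider on the path is in the set.
{eps} does not satisfy the backdoor criterion.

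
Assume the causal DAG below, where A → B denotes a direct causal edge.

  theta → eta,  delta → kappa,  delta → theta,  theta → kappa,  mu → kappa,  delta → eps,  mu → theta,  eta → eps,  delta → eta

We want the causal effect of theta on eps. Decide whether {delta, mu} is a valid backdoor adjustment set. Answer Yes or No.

Backdoor paths from theta to eps (paths whose first edge points into theta):
  P1: theta <- delta -> eta -> eps
  P2: theta <- delta -> eps
  P3: theta <- mu -> kappa <- delta -> eta -> eps
  P4: theta <- mu -> kappa <- delta -> eps
Condition 1 (no descendant of theta in the set): holds — descendants of theta are {eps, eta, kappa}; none are in {delta, mu}.
Condition 2 (every backdoor path blocked by {delta, mu}):
  P1: blocked at fork node delta ∈ conditioning set.
  P2: blocked at fork node delta ∈ conditioning set.
  P3: blocked at fork node mu ∈ conditioning set.
  P4: blocked at fork node mu ∈ conditioning set.
{delta, mu} satisfies the backdoor criterion.

Yes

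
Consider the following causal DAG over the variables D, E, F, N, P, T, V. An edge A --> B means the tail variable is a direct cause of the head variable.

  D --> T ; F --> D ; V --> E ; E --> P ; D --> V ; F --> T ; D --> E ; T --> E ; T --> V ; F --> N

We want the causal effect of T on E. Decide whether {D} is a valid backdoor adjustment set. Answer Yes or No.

Backdoor paths from T to E (paths whose first edge points into T):
  P1: T <- F -> D -> V -> E
  P2: T <- F -> D -> E
  P3: T <- D -> V -> E
  P4: T <- D -> E
Condition 1 (no descendant of T in the set): holds — descendants of T are {E, P, V}; none are in {D}.
Condition 2 (every backdoor path blocked by {D}):
  P1: blocked at chain node D ∈ conditioning set.
  P2: blocked at chain node D ∈ conditioning set.
  P3: blocked at fork node D ∈ conditioning set.
  P4: blocked at fork node D ∈ conditioning set.
{D} satisfies the backdoor criterion.

Yes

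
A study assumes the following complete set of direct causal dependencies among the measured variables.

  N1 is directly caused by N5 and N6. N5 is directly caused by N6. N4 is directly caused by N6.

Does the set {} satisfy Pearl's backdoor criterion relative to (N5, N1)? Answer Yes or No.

No

Backdoor paths from N5 to N1 (paths whose first edge points into N5):
  P1: N5 <- N6 -> N1
Condition 1 (no descendant of N5 in the set): holds — descendants of N5 are {N1}; none are in {}.
Condition 2 (every backdoor path blocked by {}):
  P1: open — no interior node is in the conditioning set.
{} does not satisfy the backdoor criterion.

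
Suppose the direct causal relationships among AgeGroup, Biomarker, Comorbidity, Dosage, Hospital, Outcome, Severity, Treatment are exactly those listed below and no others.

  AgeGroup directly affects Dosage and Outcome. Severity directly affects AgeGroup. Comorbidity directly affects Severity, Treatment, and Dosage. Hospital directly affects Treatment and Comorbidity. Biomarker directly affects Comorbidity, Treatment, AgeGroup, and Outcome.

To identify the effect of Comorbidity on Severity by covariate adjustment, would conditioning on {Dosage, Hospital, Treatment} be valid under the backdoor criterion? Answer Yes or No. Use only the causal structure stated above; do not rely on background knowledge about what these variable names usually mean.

Backdoor paths from Comorbidity to Severity (paths whose first edge points into Comorbidity):
  P1: Comorbidity <- Hospital -> Treatment <- Biomarker -> AgeGroup <- Severity
  P2: Comorbidity <- Hospital -> Treatment <- Biomarker -> Outcome <- AgeGroup <- Severity
  P3: Comorbidity <- Biomarker -> AgeGroup <- Severity
  P4: Comorbidity <- Biomarker -> Outcome <- AgeGroup <- Severity
Condition 1 (no descendant of Comorbidity in the set): FAILS — Dosage and Treatment are descendants of Comorbidity.
Condition 2 (every backdoor path blocked by {Dosage, Hospital, Treatment}):
  P1: blocked at fork node Hospital ∈ conditioning set.
  P2: blocked at fork node Hospital ∈ conditioning set.
  P3: open — collider(s) AgeGroup are conditioned on (or have a conditioned descendant) and no non-collider on the path is in the set.
  P4: blocked at collider Outcome (neither it nor any descendant is in the conditioning set).
{Dosage, Hospital, Treatment} does not satisfy the backdoor criterion.

No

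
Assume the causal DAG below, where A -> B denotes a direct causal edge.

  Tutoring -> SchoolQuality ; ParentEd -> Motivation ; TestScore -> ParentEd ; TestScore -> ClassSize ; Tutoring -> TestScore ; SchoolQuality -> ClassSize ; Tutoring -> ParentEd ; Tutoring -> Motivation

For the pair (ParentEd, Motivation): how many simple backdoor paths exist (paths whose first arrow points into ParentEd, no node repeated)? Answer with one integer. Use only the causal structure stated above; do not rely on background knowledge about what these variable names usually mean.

A backdoor path from ParentEd to Motivation is any simple undirected path whose first edge points into ParentEd (i.e. leaves ParentEd via a parent).
Parents of ParentEd: {TestScore, Tutoring}.
Enumerating:
  P1: ParentEd <- Tutoring -> Motivation
  P2: ParentEd <- TestScore <- Tutoring -> Motivation
  P3: ParentEd <- TestScore -> ClassSize <- SchoolQuality <- Tutoring -> Motivation
That exhausts the simple backdoor paths. Count: 3.

3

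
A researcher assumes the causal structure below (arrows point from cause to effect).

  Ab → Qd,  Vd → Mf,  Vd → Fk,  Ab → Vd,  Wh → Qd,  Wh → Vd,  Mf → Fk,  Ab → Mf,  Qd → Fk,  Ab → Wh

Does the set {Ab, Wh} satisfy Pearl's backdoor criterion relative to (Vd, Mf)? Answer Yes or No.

Backdoor paths from Vd to Mf (paths whose first edge points into Vd):
  P1: Vd <- Ab -> Wh -> Qd -> Fk <- Mf
  P2: Vd <- Ab -> Qd -> Fk <- Mf
  P3: Vd <- Ab -> Mf
  P4: Vd <- Wh <- Ab -> Qd -> Fk <- Mf
  P5: Vd <- Wh <- Ab -> Mf
  P6: Vd <- Wh -> Qd <- Ab -> Mf
  P7: Vd <- Wh -> Qd -> Fk <- Mf
Condition 1 (no descendant of Vd in the set): holds — descendants of Vd are {Fk, Mf}; none are in {Ab, Wh}.
Condition 2 (every backdoor path blocked by {Ab, Wh}):
  P1: blocked at fork node Ab ∈ conditioning set.
  P2: blocked at fork node Ab ∈ conditioning set.
  P3: blocked at fork node Ab ∈ conditioning set.
  P4: blocked at chain node Wh ∈ conditioning set.
  P5: blocked at chain node Wh ∈ conditioning set.
  P6: blocked at fork node Wh ∈ conditioning set.
  P7: blocked at fork node Wh ∈ conditioning set.
{Ab, Wh} satisfies the backdoor criterion.

Yes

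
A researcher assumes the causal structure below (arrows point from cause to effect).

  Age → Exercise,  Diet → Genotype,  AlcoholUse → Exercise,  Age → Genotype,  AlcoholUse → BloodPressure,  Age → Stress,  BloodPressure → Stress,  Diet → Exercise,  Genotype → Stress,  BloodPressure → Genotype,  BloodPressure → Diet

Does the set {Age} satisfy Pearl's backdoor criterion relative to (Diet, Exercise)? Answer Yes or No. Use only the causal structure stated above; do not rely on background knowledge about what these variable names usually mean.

No

Backdoor paths from Diet to Exercise (paths whose first edge points into Diet):
  P1: Diet <- BloodPressure <- AlcoholUse -> Exercise
  P2: Diet <- BloodPressure -> Genotype <- Age -> Exercise
  P3: Diet <- BloodPressure -> Genotype -> Stress <- Age -> Exercise
  P4: Diet <- BloodPressure -> Stress <- Age -> Exercise
  P5: Diet <- BloodPressure -> Stress <- Genotype <- Age -> Exercise
Condition 1 (no descendant of Diet in the set): holds — descendants of Diet are {Exercise, Genotype, Stress}; none are in {Age}.
Condition 2 (every backdoor path blocked by {Age}):
  P1: open — no interior node is in the conditioning set.
  P2: blocked at collider Genotype (neither it nor any descendant is in the conditioning set).
  P3: blocked at collider Stress (neither it nor any descendant is in the conditioning set).
  P4: blocked at collider Stress (neither it nor any descendant is in the conditioning set).
  P5: blocked at collider Stress (neither it nor any descendant is in the conditioning set).
{Age} does not satisfy the backdoor criterion.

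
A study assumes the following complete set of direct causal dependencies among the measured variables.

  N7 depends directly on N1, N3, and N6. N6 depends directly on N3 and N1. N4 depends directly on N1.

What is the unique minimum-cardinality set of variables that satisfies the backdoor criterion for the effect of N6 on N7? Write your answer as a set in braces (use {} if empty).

{N1, N3}

Variables eligible for adjustment (non-descendants of N6, excluding N6 and N7): {N1, N3, N4}.
Backdoor paths from N6 to N7:
  P1: N6 <- N3 -> N7
  P2: N6 <- N1 -> N7
The empty set is not sufficient: P1 (N6 <- N3 -> N7) has no collider blocking it and no conditioned non-collider, so it is open.
Try {N1, N3}:
  P1: blocked at fork node N3 ∈ conditioning set.
  P2: blocked at fork node N1 ∈ conditioning set.
{N1, N3} contains no descendant of N6 and blocks every backdoor path.
Every element of {N1, N3} is needed (dropping N1 leaves P2 open; dropping N3 leaves P1 open), so no proper subset is valid.
Among all size-2 subsets of the eligible variables, only {N1, N3} blocks every backdoor path, so it is the unique smallest valid adjustment set.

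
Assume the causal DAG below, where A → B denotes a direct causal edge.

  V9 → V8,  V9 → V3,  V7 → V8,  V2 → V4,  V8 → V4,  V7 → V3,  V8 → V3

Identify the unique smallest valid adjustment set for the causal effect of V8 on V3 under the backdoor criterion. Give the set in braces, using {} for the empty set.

Variables eligible for adjustment (non-descendants of V8, excluding V8 and V3): {V2, V7, V9}.
Backdoor paths from V8 to V3:
  P1: V8 <- V7 -> V3
  P2: V8 <- V9 -> V3
The empty set is not sufficient: P1 (V8 <- V7 -> V3) has no collider blocking it and no conditioned non-collider, so it is open.
Try {V7, V9}:
  P1: blocked at fork node V7 ∈ conditioning set.
  P2: blocked at fork node V9 ∈ conditioning set.
{V7, V9} contains no descendant of V8 and blocks every backdoor path.
Every element of {V7, V9} is needed (dropping V7 leaves P1 open; dropping V9 leaves P2 open), so no proper subset is valid.
Among all size-2 subsets of the eligible variables, only {V7, V9} blocks every backdoor path, so it is the unique smallest valid adjustment set.

{V7, V9}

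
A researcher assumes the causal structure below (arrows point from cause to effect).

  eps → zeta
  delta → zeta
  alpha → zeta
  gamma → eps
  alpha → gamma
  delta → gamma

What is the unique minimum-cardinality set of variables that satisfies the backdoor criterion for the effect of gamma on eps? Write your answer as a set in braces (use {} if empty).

{}

Variables eligible for adjustment (non-descendants of gamma, excluding gamma and eps): {alpha, delta}.
Backdoor paths from gamma to eps:
  P1: gamma <- alpha -> zeta <- eps
  P2: gamma <- delta -> zeta <- eps
Each backdoor path contains an unconditioned collider, so every path is already blocked with the empty conditioning set:
  P1: blocked at collider zeta (neither it nor any descendant is in the conditioning set).
  P2: blocked at collider zeta (neither it nor any descendant is in the conditioning set).
The empty set is therefore the unique smallest valid set.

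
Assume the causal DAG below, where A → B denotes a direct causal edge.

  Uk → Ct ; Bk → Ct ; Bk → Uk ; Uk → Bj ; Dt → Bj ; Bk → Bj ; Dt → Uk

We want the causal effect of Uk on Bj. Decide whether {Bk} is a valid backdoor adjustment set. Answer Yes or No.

Backdoor paths from Uk to Bj (paths whose first edge points into Uk):
  P1: Uk <- Bk -> Bj
  P2: Uk <- Dt -> Bj
Condition 1 (no descendant of Uk in the set): holds — descendants of Uk are {Bj, Ct}; none are in {Bk}.
Condition 2 (every backdoor path blocked by {Bk}):
  P1: blocked at fork node Bk ∈ conditioning set.
  P2: open — no interior node is in the conditioning set.
{Bk} does not satisfy the backdoor criterion.

No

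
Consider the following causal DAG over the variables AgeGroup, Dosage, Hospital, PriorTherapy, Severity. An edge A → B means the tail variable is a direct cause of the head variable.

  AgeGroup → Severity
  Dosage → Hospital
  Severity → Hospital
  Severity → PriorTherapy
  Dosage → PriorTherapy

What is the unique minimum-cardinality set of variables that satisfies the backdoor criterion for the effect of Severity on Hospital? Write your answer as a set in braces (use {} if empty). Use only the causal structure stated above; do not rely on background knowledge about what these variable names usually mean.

Variables eligible for adjustment (non-descendants of Severity, excluding Severity and Hospital): {AgeGroup, Dosage}.
Backdoor paths from Severity to Hospital:
  (none)
With no backdoor paths the empty set already satisfies the criterion, and it is trivially minimal.

{}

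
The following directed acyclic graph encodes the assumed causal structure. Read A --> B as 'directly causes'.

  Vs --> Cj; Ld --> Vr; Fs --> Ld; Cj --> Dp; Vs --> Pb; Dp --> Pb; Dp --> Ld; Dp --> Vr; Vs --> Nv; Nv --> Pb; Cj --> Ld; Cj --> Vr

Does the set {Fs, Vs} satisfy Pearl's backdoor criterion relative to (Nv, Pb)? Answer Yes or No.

Backdoor paths from Nv to Pb (paths whose first edge points into Nv):
  P1: Nv <- Vs -> Cj -> Dp -> Pb
  P2: Nv <- Vs -> Cj -> Ld <- Dp -> Pb
  P3: Nv <- Vs -> Cj -> Ld -> Vr <- Dp -> Pb
  P4: Nv <- Vs -> Cj -> Vr <- Dp -> Pb
  P5: Nv <- Vs -> Cj -> Vr <- Ld <- Dp -> Pb
  P6: Nv <- Vs -> Pb
Condition 1 (no descendant of Nv in the set): holds — descendants of Nv are {Pb}; none are in {Fs, Vs}.
Condition 2 (every backdoor path blocked by {Fs, Vs}):
  P1: blocked at fork node Vs ∈ conditioning set.
  P2: blocked at fork node Vs ∈ conditioning set.
  P3: blocked at fork node Vs ∈ conditioning set.
  P4: blocked at fork node Vs ∈ conditioning set.
  P5: blocked at fork node Vs ∈ conditioning set.
  P6: blocked at fork node Vs ∈ conditioning set.
{Fs, Vs} satisfies the backdoor criterion.

Yes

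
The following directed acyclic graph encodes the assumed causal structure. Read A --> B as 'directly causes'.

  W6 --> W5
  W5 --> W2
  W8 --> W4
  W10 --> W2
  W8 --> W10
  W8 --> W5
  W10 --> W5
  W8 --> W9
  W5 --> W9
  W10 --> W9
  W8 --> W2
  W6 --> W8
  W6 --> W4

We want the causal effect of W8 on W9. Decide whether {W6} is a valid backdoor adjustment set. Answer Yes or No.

Backdoor paths from W8 to W9 (paths whose first edge points into W8):
  P1: W8 <- W6 -> W5 <- W10 -> W9
  P2: W8 <- W6 -> W5 -> W2 <- W10 -> W9
  P3: W8 <- W6 -> W5 -> W9
Condition 1 (no descendant of W8 in the set): holds — descendants of W8 are {W10, W2, W4, W5, W9}; none are in {W6}.
Condition 2 (every backdoor path blocked by {W6}):
  P1: blocked at fork node W6 ∈ conditioning set.
  P2: blocked at fork node W6 ∈ conditioning set.
  P3: blocked at fork node W6 ∈ conditioning set.
{W6} satisfies the backdoor criterion.

Yes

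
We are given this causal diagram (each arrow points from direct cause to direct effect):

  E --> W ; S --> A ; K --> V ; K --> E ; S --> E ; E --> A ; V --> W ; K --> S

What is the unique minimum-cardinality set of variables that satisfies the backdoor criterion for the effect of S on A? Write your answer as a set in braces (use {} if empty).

{K}

Variables eligible for adjustment (non-descendants of S, excluding S and A): {K, V}.
Backdoor paths from S to A:
  P1: S <- K -> E -> A
  P2: S <- K -> V -> W <- E -> A
The empty set is not sufficient: P1 (S <- K -> E -> A) has no collider blocking it and no conditioned non-collider, so it is open.
Try {K}:
  P1: blocked at fork node K ∈ conditioning set.
  P2: blocked at fork node K ∈ conditioning set.
{K} contains no descendant of S and blocks every backdoor path.
No other singleton works — e.g. {V} leaves P1 open — so {K} is the unique smallest valid adjustment set.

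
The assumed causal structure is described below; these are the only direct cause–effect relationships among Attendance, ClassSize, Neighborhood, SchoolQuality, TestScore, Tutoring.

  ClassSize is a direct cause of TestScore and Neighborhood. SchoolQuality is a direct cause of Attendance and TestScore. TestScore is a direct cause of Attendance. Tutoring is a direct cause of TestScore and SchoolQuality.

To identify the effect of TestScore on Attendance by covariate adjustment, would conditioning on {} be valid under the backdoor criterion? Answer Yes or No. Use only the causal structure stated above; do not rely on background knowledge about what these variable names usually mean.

No

Backdoor paths from TestScore to Attendance (paths whose first edge points into TestScore):
  P1: TestScore <- Tutoring -> SchoolQuality -> Attendance
  P2: TestScore <- SchoolQuality -> Attendance
Condition 1 (no descendant of TestScore in the set): holds — descendants of TestScore are {Attendance}; none are in {}.
Condition 2 (every backdoor path blocked by {}):
  P1: open — no interior node is in the conditioning set.
  P2: open — no interior node is in the conditioning set.
{} does not satisfy the backdoor criterion.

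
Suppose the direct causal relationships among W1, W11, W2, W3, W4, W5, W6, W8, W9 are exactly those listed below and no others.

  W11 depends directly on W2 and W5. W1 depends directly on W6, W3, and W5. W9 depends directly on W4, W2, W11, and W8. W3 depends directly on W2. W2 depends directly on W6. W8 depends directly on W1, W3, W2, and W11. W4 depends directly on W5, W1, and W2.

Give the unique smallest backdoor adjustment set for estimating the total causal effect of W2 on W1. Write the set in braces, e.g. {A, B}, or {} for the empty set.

{W6}

Variables eligible for adjustment (non-descendants of W2, excluding W2 and W1): {W5, W6}.
Backdoor paths from W2 to W1:
  P1: W2 <- W6 -> W1
The empty set is not sufficient: P1 (W2 <- W6 -> W1) has no collider blocking it and no conditioned non-collider, so it is open.
Try {W6}:
  P1: blocked at fork node W6 ∈ conditioning set.
{W6} contains no descendant of W2 and blocks every backdoor path.
No other singleton works — e.g. {W5} leaves P1 open — so {W6} is the unique smallest valid adjustment set.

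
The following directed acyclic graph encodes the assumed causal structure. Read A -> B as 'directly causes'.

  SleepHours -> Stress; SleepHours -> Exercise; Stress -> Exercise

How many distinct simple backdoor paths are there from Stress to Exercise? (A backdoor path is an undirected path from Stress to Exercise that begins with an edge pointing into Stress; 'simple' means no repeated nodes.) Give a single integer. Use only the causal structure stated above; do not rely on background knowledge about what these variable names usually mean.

A backdoor path from Stress to Exercise is any simple undirected path whose first edge points into Stress (i.e. leaves Stress via a parent).
Parents of Stress: {SleepHours}.
Enumerating:
  P1: Stress <- SleepHours -> Exercise
That exhausts the simple backdoor paths. Count: 1.

1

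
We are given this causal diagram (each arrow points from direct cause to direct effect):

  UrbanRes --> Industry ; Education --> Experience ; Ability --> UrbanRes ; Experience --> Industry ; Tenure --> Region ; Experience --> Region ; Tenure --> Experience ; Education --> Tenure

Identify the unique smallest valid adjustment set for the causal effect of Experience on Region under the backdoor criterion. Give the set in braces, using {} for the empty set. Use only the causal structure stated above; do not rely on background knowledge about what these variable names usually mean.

{Tenure}

Variables eligible for adjustment (non-descendants of Experience, excluding Experience and Region): {Ability, Education, Tenure, UrbanRes}.
Backdoor paths from Experience to Region:
  P1: Experience <- Education -> Tenure -> Region
  P2: Experience <- Tenure -> Region
The empty set is not sufficient: P1 (Experience <- Education -> Tenure -> Region) has no collider blocking it and no conditioned non-collider, so it is open.
Try {Tenure}:
  P1: blocked at chain node Tenure ∈ conditioning set.
  P2: blocked at fork node Tenure ∈ conditioning set.
{Tenure} contains no descendant of Experience and blocks every backdoor path.
No other singleton works — e.g. {Education} leaves P2 open — so {Tenure} is the unique smallest valid adjustment set.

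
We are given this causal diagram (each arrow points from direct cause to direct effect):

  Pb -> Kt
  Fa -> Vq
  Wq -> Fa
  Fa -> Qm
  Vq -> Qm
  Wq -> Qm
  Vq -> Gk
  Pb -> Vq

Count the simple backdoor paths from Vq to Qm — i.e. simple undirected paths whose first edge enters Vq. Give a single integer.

A backdoor path from Vq to Qm is any simple undirected path whose first edge points into Vq (i.e. leaves Vq via a parent).
Parents of Vq: {Fa, Pb}.
Enumerating:
  P1: Vq <- Fa <- Wq -> Qm
  P2: Vq <- Fa -> Qm
That exhausts the simple backdoor paths. Count: 2.

2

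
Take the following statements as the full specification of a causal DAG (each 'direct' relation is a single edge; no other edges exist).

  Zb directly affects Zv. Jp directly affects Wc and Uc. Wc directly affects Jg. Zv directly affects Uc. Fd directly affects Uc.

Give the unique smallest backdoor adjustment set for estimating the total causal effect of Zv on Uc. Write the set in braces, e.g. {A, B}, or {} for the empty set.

Variables eligible for adjustment (non-descendants of Zv, excluding Zv and Uc): {Fd, Jg, Jp, Wc, Zb}.
Backdoor paths from Zv to Uc:
  (none)
With no backdoor paths the empty set already satisfies the criterion, and it is trivially minimal.

{}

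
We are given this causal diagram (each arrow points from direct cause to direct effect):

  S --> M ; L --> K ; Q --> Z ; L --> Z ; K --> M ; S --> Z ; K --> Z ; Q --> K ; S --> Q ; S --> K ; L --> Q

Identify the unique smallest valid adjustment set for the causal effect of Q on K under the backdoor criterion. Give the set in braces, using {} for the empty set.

{L, S}

Variables eligible for adjustment (non-descendants of Q, excluding Q and K): {L, S}.
Backdoor paths from Q to K:
  P1: Q <- L -> K
  P2: Q <- L -> Z <- S -> K
  P3: Q <- L -> Z <- S -> M <- K
  P4: Q <- L -> Z <- K
  P5: Q <- S -> K
  P6: Q <- S -> M <- K
  P7: Q <- S -> Z <- L -> K
  P8: Q <- S -> Z <- K
The empty set is not sufficient: P1 (Q <- L -> K) has no collider blocking it and no conditioned non-collider, so it is open.
Try {L, S}:
  P1: blocked at fork node L ∈ conditioning set.
  P2: blocked at fork node L ∈ conditioning set.
  P3: blocked at fork node L ∈ conditioning set.
  P4: blocked at fork node L ∈ conditioning set.
  P5: blocked at fork node S ∈ conditioning set.
  P6: blocked at fork node S ∈ conditioning set.
  P7: blocked at fork node S ∈ conditioning set.
  P8: blocked at fork node S ∈ conditioning set.
{L, S} contains no descendant of Q and blocks every backdoor path.
Every element of {L, S} is needed (dropping L leaves P1 open; dropping S leaves P5 open), so no proper subset is valid.
Among all size-2 subsets of the eligible variables, only {L, S} blocks every backdoor path, so it is the unique smallest valid adjustment set.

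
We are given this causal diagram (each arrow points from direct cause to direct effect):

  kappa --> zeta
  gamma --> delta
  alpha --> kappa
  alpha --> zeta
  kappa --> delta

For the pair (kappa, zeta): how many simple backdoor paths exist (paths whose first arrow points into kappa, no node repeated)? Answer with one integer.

1

A backdoor path from kappa to zeta is any simple undirected path whose first edge points into kappa (i.e. leaves kappa via a parent).
Parents of kappa: {alpha}.
Enumerating:
  P1: kappa <- alpha -> zeta
That exhausts the simple backdoor paths. Count: 1.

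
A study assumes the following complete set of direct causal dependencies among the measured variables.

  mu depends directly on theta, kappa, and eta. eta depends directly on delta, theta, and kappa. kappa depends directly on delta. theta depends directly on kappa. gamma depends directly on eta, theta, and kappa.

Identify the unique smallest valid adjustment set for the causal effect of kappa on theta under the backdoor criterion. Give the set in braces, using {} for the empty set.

Variables eligible for adjustment (non-descendants of kappa, excluding kappa and theta): {delta}.
Backdoor paths from kappa to theta:
  P1: kappa <- delta -> eta <- theta
  P2: kappa <- delta -> eta -> gamma <- theta
  P3: kappa <- delta -> eta -> mu <- theta
Each backdoor path contains an unconditioned collider, so every path is already blocked with the empty conditioning set:
  P1: blocked at collider eta (neither it nor any descendant is in the conditioning set).
  P2: blocked at collider gamma (neither it nor any descendant is in the conditioning set).
  P3: blocked at collider mu (neither it nor any descendant is in the conditioning set).
The empty set is therefore the unique smallest valid set.

{}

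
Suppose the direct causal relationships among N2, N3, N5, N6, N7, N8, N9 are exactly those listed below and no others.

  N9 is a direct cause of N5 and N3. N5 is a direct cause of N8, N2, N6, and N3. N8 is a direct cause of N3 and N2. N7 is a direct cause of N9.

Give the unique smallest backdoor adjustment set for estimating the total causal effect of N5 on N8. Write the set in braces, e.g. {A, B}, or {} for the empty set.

{}

Variables eligible for adjustment (non-descendants of N5, excluding N5 and N8): {N7, N9}.
Backdoor paths from N5 to N8:
  P1: N5 <- N9 -> N3 <- N8
Each backdoor path contains an unconditioned collider, so every path is already blocked with the empty conditioning set:
  P1: blocked at collider N3 (neither it nor any descendant is in the conditioning set).
The empty set is therefore the unique smallest valid set.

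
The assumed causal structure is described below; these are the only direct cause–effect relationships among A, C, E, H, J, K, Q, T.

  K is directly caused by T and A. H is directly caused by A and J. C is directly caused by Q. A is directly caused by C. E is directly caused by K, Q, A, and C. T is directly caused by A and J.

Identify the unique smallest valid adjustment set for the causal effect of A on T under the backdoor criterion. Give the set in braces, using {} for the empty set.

{}

Variables eligible for adjustment (non-descendants of A, excluding A and T): {C, J, Q}.
Backdoor paths from A to T:
  P1: A <- C <- Q -> E <- K <- T
  P2: A <- C -> E <- K <- T
Each backdoor path contains an unconditioned collider, so every path is already blocked with the empty conditioning set:
  P1: blocked at collider E (neither it nor any descendant is in the conditioning set).
  P2: blocked at collider E (neither it nor any descendant is in the conditioning set).
The empty set is therefore the unique smallest valid set.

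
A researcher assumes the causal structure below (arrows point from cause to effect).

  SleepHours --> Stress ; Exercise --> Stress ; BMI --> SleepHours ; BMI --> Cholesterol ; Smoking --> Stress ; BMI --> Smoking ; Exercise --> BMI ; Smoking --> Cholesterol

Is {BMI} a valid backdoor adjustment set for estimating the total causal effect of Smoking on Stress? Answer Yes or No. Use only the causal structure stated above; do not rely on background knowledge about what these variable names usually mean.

Yes

Backdoor paths from Smoking to Stress (paths whose first edge points into Smoking):
  P1: Smoking <- BMI <- Exercise -> Stress
  P2: Smoking <- BMI -> SleepHours -> Stress
Condition 1 (no descendant of Smoking in the set): holds — descendants of Smoking are {Cholesterol, Stress}; none are in {BMI}.
Condition 2 (every backdoor path blocked by {BMI}):
  P1: blocked at chain node BMI ∈ conditioning set.
  P2: blocked at fork node BMI ∈ conditioning set.
{BMI} satisfies the backdoor criterion.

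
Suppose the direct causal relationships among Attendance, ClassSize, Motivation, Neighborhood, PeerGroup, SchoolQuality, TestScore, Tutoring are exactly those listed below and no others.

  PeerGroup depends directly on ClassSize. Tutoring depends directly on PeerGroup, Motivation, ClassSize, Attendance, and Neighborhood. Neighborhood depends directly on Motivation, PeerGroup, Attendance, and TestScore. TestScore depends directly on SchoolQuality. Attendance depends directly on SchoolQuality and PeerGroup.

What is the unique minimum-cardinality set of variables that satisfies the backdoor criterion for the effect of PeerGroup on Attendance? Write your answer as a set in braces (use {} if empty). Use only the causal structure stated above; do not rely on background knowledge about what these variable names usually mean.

Variables eligible for adjustment (non-descendants of PeerGroup, excluding PeerGroup and Attendance): {ClassSize, Motivation, SchoolQuality, TestScore}.
Backdoor paths from PeerGroup to Attendance:
  P1: PeerGroup <- ClassSize -> Tutoring <- Motivation -> Neighborhood <- Attendance
  P2: PeerGroup <- ClassSize -> Tutoring <- Motivation -> Neighborhood <- TestScore <- SchoolQuality -> Attendance
  P3: PeerGroup <- ClassSize -> Tutoring <- Attendance
  P4: PeerGroup <- ClassSize -> Tutoring <- Neighborhood <- Attendance
  P5: PeerGroup <- ClassSize -> Tutoring <- Neighborhood <- TestScore <- SchoolQuality -> Attendance
Each backdoor path contains an unconditioned collider, so every path is already blocked with the empty conditioning set:
  P1: blocked at collider Tutoring (neither it nor any descendant is in the conditioning set).
  P2: blocked at collider Tutoring (neither it nor any descendant is in the conditioning set).
  P3: blocked at collider Tutoring (neither it nor any descendant is in the conditioning set).
  P4: blocked at collider Tutoring (neither it nor any descendant is in the conditioning set).
  P5: blocked at collider Tutoring (neither it nor any descendant is in the conditioning set).
The empty set is therefore the unique smallest valid set.

{}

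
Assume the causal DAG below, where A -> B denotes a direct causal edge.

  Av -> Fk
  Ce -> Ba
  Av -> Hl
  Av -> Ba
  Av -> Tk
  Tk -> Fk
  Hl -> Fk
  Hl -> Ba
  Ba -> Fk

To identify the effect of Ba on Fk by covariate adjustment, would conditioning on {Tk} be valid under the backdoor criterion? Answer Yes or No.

Backdoor paths from Ba to Fk (paths whose first edge points into Ba):
  P1: Ba <- Av -> Hl -> Fk
  P2: Ba <- Av -> Tk -> Fk
  P3: Ba <- Av -> Fk
  P4: Ba <- Hl <- Av -> Tk -> Fk
  P5: Ba <- Hl <- Av -> Fk
  P6: Ba <- Hl -> Fk
Condition 1 (no descendant of Ba in the set): holds — descendants of Ba are {Fk}; none are in {Tk}.
Condition 2 (every backdoor path blocked by {Tk}):
  P1: open — no interior node is in the conditioning set.
  P2: blocked at chain node Tk ∈ conditioning set.
  P3: open — no interior node is in the conditioning set.
  P4: blocked at chain node Tk ∈ conditioning set.
  P5: open — no interior node is in the conditioning set.
  P6: open — no interior node is in the conditioning set.
{Tk} does not satisfy the backdoor criterion.

No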